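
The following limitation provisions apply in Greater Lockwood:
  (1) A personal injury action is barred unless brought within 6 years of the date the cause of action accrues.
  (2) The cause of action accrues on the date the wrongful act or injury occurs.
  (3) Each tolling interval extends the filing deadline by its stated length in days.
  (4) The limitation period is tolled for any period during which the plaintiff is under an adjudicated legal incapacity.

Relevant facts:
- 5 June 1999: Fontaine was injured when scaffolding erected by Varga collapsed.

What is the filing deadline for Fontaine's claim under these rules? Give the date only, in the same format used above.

5 June 2005

The limitation period began to run on 5 June 1999.
6 years from 5 June 1999 is 5 June 2005.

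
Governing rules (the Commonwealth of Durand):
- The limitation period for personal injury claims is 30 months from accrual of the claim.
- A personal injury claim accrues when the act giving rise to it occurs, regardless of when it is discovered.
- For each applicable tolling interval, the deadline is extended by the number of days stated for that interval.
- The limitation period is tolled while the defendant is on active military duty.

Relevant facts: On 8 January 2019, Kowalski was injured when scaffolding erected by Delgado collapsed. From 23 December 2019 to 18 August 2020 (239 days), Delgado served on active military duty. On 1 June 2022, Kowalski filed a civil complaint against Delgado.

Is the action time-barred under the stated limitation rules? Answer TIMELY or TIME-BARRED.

TIME-BARRED

The limitation period began to run on 8 January 2019.
30 months from 8 January 2019 is 8 July 2021.
The defendant's active military service from 23 December 2019 to 18 August 2020 tolled the period for 239 days, extending the deadline to 4 March 2022.
Kowalski filed on 1 June 2022, after the 4 March 2022 deadline, so the action is time-barred.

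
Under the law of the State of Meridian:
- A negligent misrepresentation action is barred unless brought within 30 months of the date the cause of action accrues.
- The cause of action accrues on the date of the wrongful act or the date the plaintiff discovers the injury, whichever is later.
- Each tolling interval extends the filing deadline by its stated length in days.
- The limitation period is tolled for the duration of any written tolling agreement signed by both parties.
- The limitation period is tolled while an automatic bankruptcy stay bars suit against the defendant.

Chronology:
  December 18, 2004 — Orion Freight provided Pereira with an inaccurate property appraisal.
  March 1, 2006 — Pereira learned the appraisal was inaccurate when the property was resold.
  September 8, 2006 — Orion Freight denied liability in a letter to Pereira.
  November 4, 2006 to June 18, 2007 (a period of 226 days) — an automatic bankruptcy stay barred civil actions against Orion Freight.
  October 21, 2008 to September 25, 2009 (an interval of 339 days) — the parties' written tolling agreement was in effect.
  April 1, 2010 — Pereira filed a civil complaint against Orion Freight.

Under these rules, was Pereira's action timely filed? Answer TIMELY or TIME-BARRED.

TIME-BARRED

The claim accrued on March 1, 2006 — the later of the December 18, 2004 act and the March 1, 2006 discovery.
30 months from March 1, 2006 is September 1, 2008.
The automatic bankruptcy stay from November 4, 2006 to June 18, 2007 tolled the period for 226 days, extending the deadline to April 15, 2009.
The written tolling agreement from October 21, 2008 to September 25, 2009 tolled the period for 339 days, extending the deadline to March 20, 2010.
None of the other events listed affects the running of the period under the stated rules.
Filing on April 1, 2010 missed the March 20, 2010 deadline — the action is time-barred.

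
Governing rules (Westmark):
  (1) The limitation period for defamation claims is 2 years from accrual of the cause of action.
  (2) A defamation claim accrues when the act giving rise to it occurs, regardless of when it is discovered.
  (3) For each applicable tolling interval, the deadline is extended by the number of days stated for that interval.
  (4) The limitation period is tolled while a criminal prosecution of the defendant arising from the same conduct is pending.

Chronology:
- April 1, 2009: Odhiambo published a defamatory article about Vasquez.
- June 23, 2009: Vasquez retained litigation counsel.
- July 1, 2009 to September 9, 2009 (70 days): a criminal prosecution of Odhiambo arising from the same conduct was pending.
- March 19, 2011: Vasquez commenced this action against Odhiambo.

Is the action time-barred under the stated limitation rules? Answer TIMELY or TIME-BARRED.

TIMELY

The cause of action accrued on April 1, 2009, the date of the act.
The untolled deadline — 2 years after April 1, 2009 — is April 1, 2011.
The pending criminal prosecution from July 1, 2009 to September 9, 2009 tolled the period for 70 days, extending the deadline to June 10, 2011.
None of the other events listed affects the running of the period under the stated rules.
The March 19, 2011 filing precedes the June 10, 2011 deadline; the claim is timely.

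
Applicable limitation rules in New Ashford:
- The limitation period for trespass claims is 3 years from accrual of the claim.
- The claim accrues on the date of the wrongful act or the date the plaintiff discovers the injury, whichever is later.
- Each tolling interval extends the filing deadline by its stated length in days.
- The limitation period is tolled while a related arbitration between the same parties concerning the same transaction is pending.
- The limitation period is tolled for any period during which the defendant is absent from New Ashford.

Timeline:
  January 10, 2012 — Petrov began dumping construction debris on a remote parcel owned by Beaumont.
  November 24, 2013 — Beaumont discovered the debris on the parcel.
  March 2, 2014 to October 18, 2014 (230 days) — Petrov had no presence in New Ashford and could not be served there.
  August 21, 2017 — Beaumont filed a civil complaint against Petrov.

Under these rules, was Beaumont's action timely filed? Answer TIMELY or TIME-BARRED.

TIME-BARRED

Taking the later of the act (January 10, 2012) and discovery (November 24, 2013), the claim accrued on November 24, 2013.
3 years from November 24, 2013 is November 24, 2016.
Because the defendant's absence from the jurisdiction ran from March 2, 2014 to October 18, 2014, the deadline is extended by 230 days to July 12, 2017.
Filing on August 21, 2017 missed the July 12, 2017 deadline — the action is time-barred.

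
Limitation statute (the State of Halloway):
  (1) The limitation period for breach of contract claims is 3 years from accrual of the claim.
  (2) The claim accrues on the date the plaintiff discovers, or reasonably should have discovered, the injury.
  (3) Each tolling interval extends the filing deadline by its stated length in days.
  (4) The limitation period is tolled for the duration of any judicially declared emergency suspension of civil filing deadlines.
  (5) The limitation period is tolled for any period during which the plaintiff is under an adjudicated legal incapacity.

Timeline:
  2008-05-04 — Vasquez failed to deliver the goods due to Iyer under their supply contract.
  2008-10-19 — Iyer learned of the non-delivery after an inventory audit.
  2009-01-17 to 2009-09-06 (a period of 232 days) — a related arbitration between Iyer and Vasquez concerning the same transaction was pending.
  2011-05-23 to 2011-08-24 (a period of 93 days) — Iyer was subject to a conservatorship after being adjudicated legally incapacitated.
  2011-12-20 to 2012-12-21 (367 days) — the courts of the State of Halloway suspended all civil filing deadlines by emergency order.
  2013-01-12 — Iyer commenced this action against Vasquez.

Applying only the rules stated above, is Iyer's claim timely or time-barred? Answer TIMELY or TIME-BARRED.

Accrual is tied to discovery, so the period began on 2008-10-19 rather than on 2008-05-04 when the act occurred.
3 years from 2008-10-19 is 2011-10-19.
The plaintiff's legal incapacity from 2011-05-23 to 2011-08-24 tolled the period for 93 days, extending the deadline to 2012-01-20.
The emergency suspension of filing deadlines from 2011-12-20 to 2012-12-21 tolled the period for 367 days, extending the deadline to 2013-01-21.
No stated provision tolls the period for a pending arbitration, so the interval from 2009-01-17 to 2009-09-06 has no effect on the deadline.
Iyer filed on 2013-01-12, before the 2013-01-21 deadline, so the action is timely.

TIMELY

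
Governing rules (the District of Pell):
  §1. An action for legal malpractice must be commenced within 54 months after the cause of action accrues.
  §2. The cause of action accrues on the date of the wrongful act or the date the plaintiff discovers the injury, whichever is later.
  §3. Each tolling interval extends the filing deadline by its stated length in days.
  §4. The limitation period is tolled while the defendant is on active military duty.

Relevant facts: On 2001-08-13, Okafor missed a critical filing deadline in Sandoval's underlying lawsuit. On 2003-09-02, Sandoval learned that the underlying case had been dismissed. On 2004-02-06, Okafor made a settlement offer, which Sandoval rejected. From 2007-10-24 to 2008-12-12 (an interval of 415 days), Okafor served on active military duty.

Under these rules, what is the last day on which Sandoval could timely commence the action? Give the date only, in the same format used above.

2009-04-21

The claim accrued on 2003-09-02 — the later of the 2001-08-13 act and the 2003-09-02 discovery.
Adding the 54 months base period to 2003-09-02 gives a deadline of 2008-03-02, before any tolling.
The defendant's active military service from 2007-10-24 to 2008-12-12 tolled the period for 415 days, extending the deadline to 2009-04-21.
Nothing else in the chronology tolls or restarts the period.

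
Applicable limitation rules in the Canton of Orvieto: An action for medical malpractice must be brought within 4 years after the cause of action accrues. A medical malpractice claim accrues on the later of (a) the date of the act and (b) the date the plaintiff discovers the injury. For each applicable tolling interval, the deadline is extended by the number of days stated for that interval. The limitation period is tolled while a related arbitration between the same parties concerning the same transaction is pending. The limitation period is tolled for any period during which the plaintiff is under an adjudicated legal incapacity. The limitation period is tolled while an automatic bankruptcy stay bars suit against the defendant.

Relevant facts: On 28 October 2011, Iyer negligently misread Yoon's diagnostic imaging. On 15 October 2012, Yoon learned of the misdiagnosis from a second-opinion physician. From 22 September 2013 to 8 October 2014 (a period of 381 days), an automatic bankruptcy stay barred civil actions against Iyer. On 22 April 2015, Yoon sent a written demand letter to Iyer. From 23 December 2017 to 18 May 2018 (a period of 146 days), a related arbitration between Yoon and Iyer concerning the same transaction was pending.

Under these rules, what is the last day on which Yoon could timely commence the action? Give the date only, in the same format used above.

Because discovery on 15 October 2012 post-dates the 28 October 2011 act, accrual under the later-of rule falls on 15 October 2012.
The untolled deadline — 4 years after 15 October 2012 — is 15 October 2016.
The automatic bankruptcy stay from 22 September 2013 to 8 October 2014 tolled the period for 381 days, extending the deadline to 31 October 2017.
The pending related arbitration from 23 December 2017 to 18 May 2018 began after the period had already run on 31 October 2017, so it has no tolling effect.
Nothing else in the chronology tolls or restarts the period.

31 October 2017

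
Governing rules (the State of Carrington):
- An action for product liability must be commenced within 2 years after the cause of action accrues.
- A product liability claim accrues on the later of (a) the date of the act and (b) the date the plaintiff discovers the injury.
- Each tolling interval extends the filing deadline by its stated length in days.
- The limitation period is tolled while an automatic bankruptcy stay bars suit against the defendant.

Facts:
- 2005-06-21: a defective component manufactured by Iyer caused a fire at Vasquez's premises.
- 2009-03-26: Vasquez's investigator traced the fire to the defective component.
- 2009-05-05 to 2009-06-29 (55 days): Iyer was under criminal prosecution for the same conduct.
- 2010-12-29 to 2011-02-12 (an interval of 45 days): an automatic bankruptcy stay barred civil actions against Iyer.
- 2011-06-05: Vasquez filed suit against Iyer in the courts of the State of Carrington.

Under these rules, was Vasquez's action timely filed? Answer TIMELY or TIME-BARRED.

Because discovery on 2009-03-26 post-dates the 2005-06-21 act, accrual under the later-of rule falls on 2009-03-26.
2 years from 2009-03-26 is 2011-03-26.
The automatic bankruptcy stay from 2010-12-29 to 2011-02-12 tolled the period for 45 days, extending the deadline to 2011-05-10.
The pending criminal prosecution from 2009-05-05 to 2009-06-29 does not toll the period, because no stated rule makes a criminal prosecution a tolling event.
The 2011-06-05 filing falls after the 2011-05-10 deadline; the claim is time-barred.

TIME-BARRED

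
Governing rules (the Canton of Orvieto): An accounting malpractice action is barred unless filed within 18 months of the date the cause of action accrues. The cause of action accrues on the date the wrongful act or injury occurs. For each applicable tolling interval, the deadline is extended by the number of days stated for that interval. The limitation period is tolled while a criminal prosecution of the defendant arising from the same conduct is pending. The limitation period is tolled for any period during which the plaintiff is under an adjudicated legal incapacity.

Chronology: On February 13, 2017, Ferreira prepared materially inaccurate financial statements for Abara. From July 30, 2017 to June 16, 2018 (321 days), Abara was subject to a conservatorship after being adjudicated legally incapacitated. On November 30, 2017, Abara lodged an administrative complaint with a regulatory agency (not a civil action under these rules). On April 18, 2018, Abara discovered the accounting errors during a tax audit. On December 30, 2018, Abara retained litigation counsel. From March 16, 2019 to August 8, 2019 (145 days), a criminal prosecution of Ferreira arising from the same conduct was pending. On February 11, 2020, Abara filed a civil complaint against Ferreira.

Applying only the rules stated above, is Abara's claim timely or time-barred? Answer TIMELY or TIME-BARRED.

TIME-BARRED

Because the rule ties accrual to occurrence, the claim accrued on February 13, 2017, not on the April 18, 2018 discovery date.
18 months from February 13, 2017 is August 13, 2018.
Because the plaintiff's legal incapacity ran from July 30, 2017 to June 16, 2018, the deadline is extended by 321 days to June 30, 2019.
Because the pending criminal prosecution ran from March 16, 2019 to August 8, 2019, the deadline is extended by 145 days to November 22, 2019.
None of the other events listed affects the running of the period under the stated rules.
Abara filed on February 11, 2020, after the November 22, 2019 deadline, so the action is time-barred.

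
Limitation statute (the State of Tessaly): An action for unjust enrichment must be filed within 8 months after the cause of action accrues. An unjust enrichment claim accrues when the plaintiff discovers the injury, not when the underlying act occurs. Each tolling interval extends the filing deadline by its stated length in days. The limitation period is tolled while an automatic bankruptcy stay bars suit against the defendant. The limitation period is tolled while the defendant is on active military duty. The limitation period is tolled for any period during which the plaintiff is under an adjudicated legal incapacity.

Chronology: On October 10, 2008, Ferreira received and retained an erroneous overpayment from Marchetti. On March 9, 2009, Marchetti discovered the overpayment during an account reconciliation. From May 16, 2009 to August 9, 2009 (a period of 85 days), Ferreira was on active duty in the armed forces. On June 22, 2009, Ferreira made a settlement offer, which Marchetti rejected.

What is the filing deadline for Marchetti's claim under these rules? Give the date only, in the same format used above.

Accrual is tied to discovery, so the period began on March 9, 2009 rather than on October 10, 2008 when the act occurred.
Adding the 8 months base period to March 9, 2009 gives a deadline of November 9, 2009, before any tolling.
The defendant's active military service from May 16, 2009 to August 9, 2009 tolled the period for 85 days, extending the deadline to February 2, 2010.
None of the other events listed affects the running of the period under the stated rules.

February 2, 2010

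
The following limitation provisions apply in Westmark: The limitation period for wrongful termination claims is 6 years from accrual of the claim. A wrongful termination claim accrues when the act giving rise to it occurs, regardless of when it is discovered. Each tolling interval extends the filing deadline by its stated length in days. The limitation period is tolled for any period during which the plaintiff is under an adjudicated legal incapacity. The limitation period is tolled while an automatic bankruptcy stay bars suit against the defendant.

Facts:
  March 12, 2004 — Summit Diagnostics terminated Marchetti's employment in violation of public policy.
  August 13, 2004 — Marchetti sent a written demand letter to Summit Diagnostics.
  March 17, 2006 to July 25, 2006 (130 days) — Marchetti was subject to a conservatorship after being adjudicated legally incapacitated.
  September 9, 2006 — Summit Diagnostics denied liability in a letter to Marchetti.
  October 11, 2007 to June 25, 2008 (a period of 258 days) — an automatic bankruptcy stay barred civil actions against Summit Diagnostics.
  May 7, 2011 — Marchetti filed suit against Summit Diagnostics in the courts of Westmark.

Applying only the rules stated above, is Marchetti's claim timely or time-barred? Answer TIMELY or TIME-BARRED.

TIME-BARRED

The claim accrued on March 12, 2004, when the wrongful act occurred.
Adding the 6 years base period to March 12, 2004 gives a deadline of March 12, 2010, before any tolling.
The plaintiff's legal incapacity from March 17, 2006 to July 25, 2006 tolled the period for 130 days, extending the deadline to July 20, 2010.
The period was tolled for 258 days by the automatic bankruptcy stay (October 11, 2007 to June 25, 2008), pushing the deadline to April 4, 2011.
None of the other events listed affects the running of the period under the stated rules.
Filing on May 7, 2011 missed the April 4, 2011 deadline — the action is time-barred.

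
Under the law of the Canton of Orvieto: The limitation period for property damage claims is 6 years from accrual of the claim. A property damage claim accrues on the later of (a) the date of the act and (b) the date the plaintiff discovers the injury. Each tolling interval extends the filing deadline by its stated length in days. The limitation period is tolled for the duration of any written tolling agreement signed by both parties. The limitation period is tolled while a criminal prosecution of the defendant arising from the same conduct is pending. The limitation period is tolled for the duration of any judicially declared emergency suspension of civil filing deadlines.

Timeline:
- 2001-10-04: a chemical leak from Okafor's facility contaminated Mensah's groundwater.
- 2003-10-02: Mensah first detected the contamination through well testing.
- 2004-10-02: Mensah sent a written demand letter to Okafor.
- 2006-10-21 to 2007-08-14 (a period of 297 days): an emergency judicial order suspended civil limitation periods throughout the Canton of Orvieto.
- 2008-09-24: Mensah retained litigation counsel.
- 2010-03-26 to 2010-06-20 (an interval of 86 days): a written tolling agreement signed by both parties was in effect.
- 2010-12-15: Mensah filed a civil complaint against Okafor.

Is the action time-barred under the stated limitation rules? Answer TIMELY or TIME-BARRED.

Because discovery on 2003-10-02 post-dates the 2001-10-04 act, accrual under the later-of rule falls on 2003-10-02.
Adding the 6 years base period to 2003-10-02 gives a deadline of 2009-10-02, before any tolling.
Because the emergency suspension of filing deadlines ran from 2006-10-21 to 2007-08-14, the deadline is extended by 297 days to 2010-07-26.
Because the written tolling agreement ran from 2010-03-26 to 2010-06-20, the deadline is extended by 86 days to 2010-10-20.
Nothing else in the chronology tolls or restarts the period.
The 2010-12-15 filing falls after the 2010-10-20 deadline; the claim is time-barred.

TIME-BARRED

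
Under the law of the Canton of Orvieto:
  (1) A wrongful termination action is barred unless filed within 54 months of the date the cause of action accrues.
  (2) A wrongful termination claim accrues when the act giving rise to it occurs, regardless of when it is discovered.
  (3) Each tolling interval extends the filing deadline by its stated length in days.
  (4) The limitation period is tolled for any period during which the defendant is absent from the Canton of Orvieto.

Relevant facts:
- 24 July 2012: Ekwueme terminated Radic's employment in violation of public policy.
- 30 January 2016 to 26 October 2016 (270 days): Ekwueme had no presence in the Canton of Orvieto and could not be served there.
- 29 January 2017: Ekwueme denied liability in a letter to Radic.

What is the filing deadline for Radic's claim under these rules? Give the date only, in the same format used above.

The cause of action accrued on 24 July 2012, the date of the act.
54 months from 24 July 2012 is 24 January 2017.
The defendant's absence from the jurisdiction from 30 January 2016 to 26 October 2016 tolled the period for 270 days, extending the deadline to 21 October 2017.
The other events in the timeline have no effect on the limitation period under the stated rules.

21 October 2017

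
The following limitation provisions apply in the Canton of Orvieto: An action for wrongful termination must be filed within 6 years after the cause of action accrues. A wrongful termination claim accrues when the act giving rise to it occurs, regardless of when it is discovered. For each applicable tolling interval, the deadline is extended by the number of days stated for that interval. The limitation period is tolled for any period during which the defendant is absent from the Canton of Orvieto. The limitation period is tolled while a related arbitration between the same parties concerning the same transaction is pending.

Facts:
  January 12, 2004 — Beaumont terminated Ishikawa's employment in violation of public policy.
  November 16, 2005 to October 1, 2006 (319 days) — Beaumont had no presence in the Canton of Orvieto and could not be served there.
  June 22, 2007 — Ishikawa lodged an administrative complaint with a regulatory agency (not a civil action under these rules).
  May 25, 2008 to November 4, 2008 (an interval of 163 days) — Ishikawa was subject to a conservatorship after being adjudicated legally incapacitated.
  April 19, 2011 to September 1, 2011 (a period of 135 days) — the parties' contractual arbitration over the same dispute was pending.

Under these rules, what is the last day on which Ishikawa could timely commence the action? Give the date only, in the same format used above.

The claim accrued on January 12, 2004, when the wrongful act occurred.
6 years from January 12, 2004 is January 12, 2010.
Because the defendant's absence from the jurisdiction ran from November 16, 2005 to October 1, 2006, the deadline is extended by 319 days to November 27, 2010.
The pending related arbitration from April 19, 2011 to September 1, 2011 began after the period had already run on November 27, 2010, so it has no tolling effect.
The plaintiff's legal incapacity from May 25, 2008 to November 4, 2008 does not toll the period, because no stated rule makes the plaintiff's incapacity a tolling event.
None of the other events listed affects the running of the period under the stated rules.

November 27, 2010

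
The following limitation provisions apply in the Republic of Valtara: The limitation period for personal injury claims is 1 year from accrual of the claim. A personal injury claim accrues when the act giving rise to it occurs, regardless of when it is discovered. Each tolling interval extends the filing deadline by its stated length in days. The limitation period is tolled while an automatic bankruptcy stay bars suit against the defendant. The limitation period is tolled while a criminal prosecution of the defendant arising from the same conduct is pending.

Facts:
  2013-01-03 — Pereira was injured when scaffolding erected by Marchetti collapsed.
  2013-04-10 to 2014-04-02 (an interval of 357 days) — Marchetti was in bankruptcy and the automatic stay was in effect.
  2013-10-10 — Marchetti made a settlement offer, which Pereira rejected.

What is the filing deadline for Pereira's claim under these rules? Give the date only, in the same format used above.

The limitation period began to run on 2013-01-03.
Adding the 1 year base period to 2013-01-03 gives a deadline of 2014-01-03, before any tolling.
Because the automatic bankruptcy stay ran from 2013-04-10 to 2014-04-02, the deadline is extended by 357 days to 2014-12-26.
The other events in the timeline have no effect on the limitation period under the stated rules.

2014-12-26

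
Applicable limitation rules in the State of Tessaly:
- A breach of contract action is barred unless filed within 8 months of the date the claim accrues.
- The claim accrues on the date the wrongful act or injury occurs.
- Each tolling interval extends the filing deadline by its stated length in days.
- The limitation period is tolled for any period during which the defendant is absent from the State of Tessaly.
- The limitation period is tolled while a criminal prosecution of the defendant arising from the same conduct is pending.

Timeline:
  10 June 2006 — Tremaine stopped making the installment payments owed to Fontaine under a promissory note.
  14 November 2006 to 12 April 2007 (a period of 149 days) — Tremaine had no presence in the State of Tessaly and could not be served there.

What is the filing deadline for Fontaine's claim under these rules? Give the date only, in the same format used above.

9 July 2007

The limitation period began to run on 10 June 2006.
8 months from 10 June 2006 is 10 February 2007.
Because the defendant's absence from the jurisdiction ran from 14 November 2006 to 12 April 2007, the deadline is extended by 149 days to 9 July 2007.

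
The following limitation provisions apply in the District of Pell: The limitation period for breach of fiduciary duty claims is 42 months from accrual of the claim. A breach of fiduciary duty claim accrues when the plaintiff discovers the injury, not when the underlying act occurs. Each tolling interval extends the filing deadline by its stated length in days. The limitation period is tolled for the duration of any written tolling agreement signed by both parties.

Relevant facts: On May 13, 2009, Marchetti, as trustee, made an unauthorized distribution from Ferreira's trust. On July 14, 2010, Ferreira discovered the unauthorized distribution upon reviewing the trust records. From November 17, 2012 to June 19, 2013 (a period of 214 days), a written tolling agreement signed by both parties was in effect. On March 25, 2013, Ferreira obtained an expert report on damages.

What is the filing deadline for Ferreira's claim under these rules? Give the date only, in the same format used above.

The claim did not accrue until Ferreira discovered the injury on July 14, 2010; the May 13, 2009 act date does not start the clock under the stated rule.
The untolled deadline — 42 months after July 14, 2010 — is January 14, 2014.
The written tolling agreement from November 17, 2012 to June 19, 2013 tolled the period for 214 days, extending the deadline to August 16, 2014.
None of the other events listed affects the running of the period under the stated rules.

August 16, 2014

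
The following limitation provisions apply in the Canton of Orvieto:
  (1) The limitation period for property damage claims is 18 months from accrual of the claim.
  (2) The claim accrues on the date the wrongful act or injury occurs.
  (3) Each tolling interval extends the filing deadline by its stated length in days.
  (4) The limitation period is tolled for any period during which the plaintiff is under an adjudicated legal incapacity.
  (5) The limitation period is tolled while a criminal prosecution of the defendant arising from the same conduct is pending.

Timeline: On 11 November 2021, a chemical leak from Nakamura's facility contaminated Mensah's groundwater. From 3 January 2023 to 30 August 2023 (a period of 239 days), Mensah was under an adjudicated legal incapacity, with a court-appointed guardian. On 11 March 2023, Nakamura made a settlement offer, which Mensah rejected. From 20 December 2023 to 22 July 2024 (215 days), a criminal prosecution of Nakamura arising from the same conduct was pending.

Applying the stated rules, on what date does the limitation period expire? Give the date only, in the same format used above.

The limitation period began to run on 11 November 2021.
The untolled deadline — 18 months after 11 November 2021 — is 11 May 2023.
The period was tolled for 239 days by the plaintiff's legal incapacity (3 January 2023 to 30 August 2023), pushing the deadline to 5 January 2024.
The pending criminal prosecution from 20 December 2023 to 22 July 2024 tolled the period for 215 days, extending the deadline to 7 August 2024.
Nothing else in the chronology tolls or restarts the period.

7 August 2024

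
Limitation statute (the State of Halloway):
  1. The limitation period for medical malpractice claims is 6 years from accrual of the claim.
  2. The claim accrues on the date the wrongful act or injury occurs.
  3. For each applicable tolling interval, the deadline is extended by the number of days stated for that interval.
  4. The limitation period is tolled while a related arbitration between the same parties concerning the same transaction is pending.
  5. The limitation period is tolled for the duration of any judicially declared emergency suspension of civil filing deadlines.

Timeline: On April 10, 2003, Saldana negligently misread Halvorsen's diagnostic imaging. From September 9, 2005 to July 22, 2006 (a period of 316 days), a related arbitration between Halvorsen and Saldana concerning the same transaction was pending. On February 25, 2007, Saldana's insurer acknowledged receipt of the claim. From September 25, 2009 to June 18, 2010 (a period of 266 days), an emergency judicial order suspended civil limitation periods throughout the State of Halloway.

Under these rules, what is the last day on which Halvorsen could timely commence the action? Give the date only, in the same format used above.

The claim accrued on April 10, 2003, when the wrongful act occurred.
The untolled deadline — 6 years after April 10, 2003 — is April 10, 2009.
The pending related arbitration from September 9, 2005 to July 22, 2006 tolled the period for 316 days, extending the deadline to February 20, 2010.
The emergency suspension of filing deadlines from September 25, 2009 to June 18, 2010 tolled the period for 266 days, extending the deadline to November 13, 2010.
None of the other events listed affects the running of the period under the stated rules.

November 13, 2010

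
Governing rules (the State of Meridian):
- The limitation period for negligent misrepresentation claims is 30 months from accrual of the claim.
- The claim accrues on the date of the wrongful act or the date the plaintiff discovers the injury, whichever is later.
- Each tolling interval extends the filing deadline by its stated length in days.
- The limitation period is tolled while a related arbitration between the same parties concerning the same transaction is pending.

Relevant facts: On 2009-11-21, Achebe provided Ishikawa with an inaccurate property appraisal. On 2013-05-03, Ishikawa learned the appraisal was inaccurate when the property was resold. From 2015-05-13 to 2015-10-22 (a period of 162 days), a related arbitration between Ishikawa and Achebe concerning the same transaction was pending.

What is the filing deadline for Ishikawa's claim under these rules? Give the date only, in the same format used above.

Taking the later of the act (2009-11-21) and discovery (2013-05-03), the claim accrued on 2013-05-03.
Adding the 30 months base period to 2013-05-03 gives a deadline of 2015-11-03, before any tolling.
The period was tolled for 162 days by the pending related arbitration (2015-05-13 to 2015-10-22), pushing the deadline to 2016-04-13.

2016-04-13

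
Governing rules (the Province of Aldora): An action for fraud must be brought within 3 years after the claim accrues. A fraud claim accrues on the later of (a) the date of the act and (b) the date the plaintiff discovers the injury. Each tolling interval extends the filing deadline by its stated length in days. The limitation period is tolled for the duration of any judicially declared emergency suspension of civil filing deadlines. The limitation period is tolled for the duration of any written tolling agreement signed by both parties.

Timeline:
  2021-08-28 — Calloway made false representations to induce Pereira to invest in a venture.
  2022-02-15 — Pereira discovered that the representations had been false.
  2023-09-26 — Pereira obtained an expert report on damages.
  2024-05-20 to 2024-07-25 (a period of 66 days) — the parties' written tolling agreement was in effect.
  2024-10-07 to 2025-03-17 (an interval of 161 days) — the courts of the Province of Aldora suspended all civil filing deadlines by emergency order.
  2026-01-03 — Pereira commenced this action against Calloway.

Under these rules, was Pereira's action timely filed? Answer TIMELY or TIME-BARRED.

TIME-BARRED

Because discovery on 2022-02-15 post-dates the 2021-08-28 act, accrual under the later-of rule falls on 2022-02-15.
Adding the 3 years base period to 2022-02-15 gives a deadline of 2025-02-15, before any tolling.
The period was tolled for 66 days by the written tolling agreement (2024-05-20 to 2024-07-25), pushing the deadline to 2025-04-22.
Because the emergency suspension of filing deadlines ran from 2024-10-07 to 2025-03-17, the deadline is extended by 161 days to 2025-09-30.
None of the other events listed affects the running of the period under the stated rules.
Pereira filed on 2026-01-03, after the 2025-09-30 deadline, so the action is time-barred.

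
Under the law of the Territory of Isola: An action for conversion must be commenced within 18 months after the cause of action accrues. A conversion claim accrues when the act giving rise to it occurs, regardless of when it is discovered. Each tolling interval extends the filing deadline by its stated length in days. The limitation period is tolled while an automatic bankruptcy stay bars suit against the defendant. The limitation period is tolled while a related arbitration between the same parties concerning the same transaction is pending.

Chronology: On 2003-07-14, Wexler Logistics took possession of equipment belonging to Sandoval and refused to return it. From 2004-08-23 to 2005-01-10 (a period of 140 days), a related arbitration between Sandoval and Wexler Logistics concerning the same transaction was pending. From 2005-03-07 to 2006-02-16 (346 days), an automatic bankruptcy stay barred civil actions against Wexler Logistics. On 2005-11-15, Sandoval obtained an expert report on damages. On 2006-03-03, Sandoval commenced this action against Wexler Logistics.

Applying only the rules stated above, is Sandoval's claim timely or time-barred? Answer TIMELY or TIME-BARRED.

The cause of action accrued on 2003-07-14, the date of the act.
The untolled deadline — 18 months after 2003-07-14 — is 2005-01-14.
The pending related arbitration from 2004-08-23 to 2005-01-10 tolled the period for 140 days, extending the deadline to 2005-06-03.
The automatic bankruptcy stay from 2005-03-07 to 2006-02-16 tolled the period for 346 days, extending the deadline to 2006-05-15.
Nothing else in the chronology tolls or restarts the period.
Filing on 2006-03-03 beat the 2006-05-15 deadline — the action is timely.

TIMELY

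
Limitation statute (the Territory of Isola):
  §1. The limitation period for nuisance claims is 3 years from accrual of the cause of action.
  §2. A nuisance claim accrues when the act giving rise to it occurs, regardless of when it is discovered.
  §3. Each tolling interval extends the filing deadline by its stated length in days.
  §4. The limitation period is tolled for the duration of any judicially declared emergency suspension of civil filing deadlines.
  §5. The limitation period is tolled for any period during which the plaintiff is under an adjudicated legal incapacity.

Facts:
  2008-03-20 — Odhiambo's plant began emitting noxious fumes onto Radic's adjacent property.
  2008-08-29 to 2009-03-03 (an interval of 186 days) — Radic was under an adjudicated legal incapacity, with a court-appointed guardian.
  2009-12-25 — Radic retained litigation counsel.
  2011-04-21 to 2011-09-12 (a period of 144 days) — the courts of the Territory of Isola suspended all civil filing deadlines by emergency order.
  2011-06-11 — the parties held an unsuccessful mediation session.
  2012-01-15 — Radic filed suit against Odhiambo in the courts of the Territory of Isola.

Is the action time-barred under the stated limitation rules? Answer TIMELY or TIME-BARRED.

TIMELY

The cause of action accrued on 2008-03-20, the date of the act.
The untolled deadline — 3 years after 2008-03-20 — is 2011-03-20.
Because the plaintiff's legal incapacity ran from 2008-08-29 to 2009-03-03, the deadline is extended by 186 days to 2011-09-22.
The period was tolled for 144 days by the emergency suspension of filing deadlines (2011-04-21 to 2011-09-12), pushing the deadline to 2012-02-13.
None of the other events listed affects the running of the period under the stated rules.
The 2012-01-15 filing precedes the 2012-02-13 deadline; the claim is timely.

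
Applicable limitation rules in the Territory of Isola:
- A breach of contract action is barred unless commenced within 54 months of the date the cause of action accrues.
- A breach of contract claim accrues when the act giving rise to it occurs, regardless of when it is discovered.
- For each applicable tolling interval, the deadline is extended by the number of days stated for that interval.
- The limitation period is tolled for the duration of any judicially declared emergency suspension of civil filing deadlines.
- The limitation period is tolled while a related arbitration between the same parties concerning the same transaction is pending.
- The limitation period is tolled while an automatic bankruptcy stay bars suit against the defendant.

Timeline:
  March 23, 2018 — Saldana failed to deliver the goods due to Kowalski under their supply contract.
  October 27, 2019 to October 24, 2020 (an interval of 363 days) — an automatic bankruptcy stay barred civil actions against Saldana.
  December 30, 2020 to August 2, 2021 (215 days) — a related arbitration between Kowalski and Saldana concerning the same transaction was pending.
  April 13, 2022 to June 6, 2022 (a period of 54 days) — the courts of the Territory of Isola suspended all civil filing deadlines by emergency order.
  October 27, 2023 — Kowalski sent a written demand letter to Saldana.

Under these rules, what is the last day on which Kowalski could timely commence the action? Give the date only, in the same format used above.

The limitation period began to run on March 23, 2018.
54 months from March 23, 2018 is September 23, 2022.
The period was tolled for 363 days by the automatic bankruptcy stay (October 27, 2019 to October 24, 2020), pushing the deadline to September 21, 2023.
Because the pending related arbitration ran from December 30, 2020 to August 2, 2021, the deadline is extended by 215 days to April 23, 2024.
Because the emergency suspension of filing deadlines ran from April 13, 2022 to June 6, 2022, the deadline is extended by 54 days to June 16, 2024.
None of the other events listed affects the running of the period under the stated rules.

June 16, 2024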